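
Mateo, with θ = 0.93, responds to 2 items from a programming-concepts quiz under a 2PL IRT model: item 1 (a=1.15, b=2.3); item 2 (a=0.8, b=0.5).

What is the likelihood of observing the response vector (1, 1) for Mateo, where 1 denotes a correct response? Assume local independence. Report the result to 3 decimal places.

P(θ) = 1 / (1 + exp(−a(θ − b)))
P_1 = 1/(1+e^{1.5755}) = 0.1714
P_2 = 1/(1+e^{-0.3440}) = 0.5852
L = P_1 × P_2 = 0.1714 × 0.5852 = 0.10032

0.100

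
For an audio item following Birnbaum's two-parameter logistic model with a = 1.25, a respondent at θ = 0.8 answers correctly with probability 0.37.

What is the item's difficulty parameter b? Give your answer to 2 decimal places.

P(θ) = 1 / (1 + exp(−a(θ − b)))
logit(0.37) = ln(0.37/0.63) = -0.5322
b = θ − logit/(a) = 0.8 − (-0.5322)/1.2500 = 1.2258

1.23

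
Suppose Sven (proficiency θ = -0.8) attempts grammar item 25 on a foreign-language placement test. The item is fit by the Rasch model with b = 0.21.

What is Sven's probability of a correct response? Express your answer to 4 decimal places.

0.2670

P(θ) = 1 / (1 + exp(−(θ − b)))
Exponent: (-0.8 − 0.21) = -1.0100
1/(1 + e^{1.0100}) = 0.2670
P = 0.2670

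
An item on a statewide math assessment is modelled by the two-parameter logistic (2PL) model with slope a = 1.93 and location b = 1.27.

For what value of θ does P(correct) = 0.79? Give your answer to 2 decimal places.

1.96

P(θ) = 1 / (1 + exp(−a(θ − b)))
logit = ln(0.7900/0.2100) = 1.3249
θ = b + logit/(a) = 1.27 + 1.3249/1.9300 = 1.9565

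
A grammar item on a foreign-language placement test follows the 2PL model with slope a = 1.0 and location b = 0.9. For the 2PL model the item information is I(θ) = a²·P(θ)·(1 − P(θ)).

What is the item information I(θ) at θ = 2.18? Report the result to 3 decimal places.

P = 1/(1+e^{-1.2800}) = 0.7824
P(1−P) = 0.7824 × 0.2176 = 0.1702
I = a² × P(1−P) = 1.0² × 0.1702 = 0.17022

0.170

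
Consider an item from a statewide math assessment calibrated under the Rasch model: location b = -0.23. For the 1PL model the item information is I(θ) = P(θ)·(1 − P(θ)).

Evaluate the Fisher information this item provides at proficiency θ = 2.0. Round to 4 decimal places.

0.0877

P = 1/(1+e^{-2.2300}) = 0.9029
P(1−P) = 0.9029 × 0.0971 = 0.0877
I = P(1−P) = 0.08766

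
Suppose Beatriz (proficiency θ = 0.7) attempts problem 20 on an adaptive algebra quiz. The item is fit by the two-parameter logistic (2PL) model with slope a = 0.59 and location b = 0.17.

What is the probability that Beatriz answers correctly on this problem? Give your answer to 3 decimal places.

0.578

P(θ) = 1 / (1 + exp(−a(θ − b)))
Exponent: 0.59 × (0.7 − 0.17) = 0.3127
1/(1 + e^{-0.3127}) = 0.5775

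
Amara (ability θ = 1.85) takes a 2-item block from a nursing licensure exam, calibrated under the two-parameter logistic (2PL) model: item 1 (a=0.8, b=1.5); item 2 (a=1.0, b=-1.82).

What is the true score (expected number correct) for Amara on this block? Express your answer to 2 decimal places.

1.54

P(θ) = 1 / (1 + exp(−a(θ − b)))
P_1 = 1/(1+e^{-0.2800}) = 0.5695
P_2 = 1/(1+e^{-3.6700}) = 0.9752
E[score] = 0.5695 + 0.9752 = 1.5447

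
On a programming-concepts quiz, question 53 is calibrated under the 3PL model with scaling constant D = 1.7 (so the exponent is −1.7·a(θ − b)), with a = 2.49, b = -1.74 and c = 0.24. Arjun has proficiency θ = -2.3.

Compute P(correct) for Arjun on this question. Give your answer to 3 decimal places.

0.305

P(θ) = c + (1 − c) · 1 / (1 + exp(−D·a(θ − b)))
Exponent: 1.7 × 2.49 × (-2.3 − (-1.74)) = -2.3705
1/(1 + e^{2.3705}) = 0.0855
P = 0.24 + 0.76 × 0.0855 = 0.3049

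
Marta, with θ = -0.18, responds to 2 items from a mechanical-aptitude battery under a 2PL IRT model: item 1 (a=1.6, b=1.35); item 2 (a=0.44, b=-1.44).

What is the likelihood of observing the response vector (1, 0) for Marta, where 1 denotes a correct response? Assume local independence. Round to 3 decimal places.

P(θ) = 1 / (1 + exp(−a(θ − b)))
P_1 = 1/(1+e^{2.4480}) = 0.0796
P_2 = 1/(1+e^{-0.5544}) = 0.6352
L = P_1 × (1−P_2) = 0.0796 × 0.3648 = 0.02904

0.029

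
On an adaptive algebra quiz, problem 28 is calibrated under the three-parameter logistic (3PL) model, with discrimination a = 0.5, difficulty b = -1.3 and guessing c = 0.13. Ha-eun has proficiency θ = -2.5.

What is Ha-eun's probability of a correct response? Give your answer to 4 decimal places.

P(θ) = c + (1 − c) · 1 / (1 + exp(−a(θ − b)))
Exponent: 0.5 × (-2.5 − (-1.3)) = -0.6000
1/(1 + e^{0.6000}) = 0.3543
P = 0.13 + 0.87 × 0.3543 = 0.4383

0.4383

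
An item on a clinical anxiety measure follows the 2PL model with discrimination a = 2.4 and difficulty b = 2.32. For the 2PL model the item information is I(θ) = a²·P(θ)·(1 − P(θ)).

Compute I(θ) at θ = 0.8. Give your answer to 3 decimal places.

P = 1/(1+e^{3.6480}) = 0.0254
P(1−P) = 0.0254 × 0.9746 = 0.0247
I = a² × P(1−P) = 2.4² × 0.0247 = 0.14249

0.142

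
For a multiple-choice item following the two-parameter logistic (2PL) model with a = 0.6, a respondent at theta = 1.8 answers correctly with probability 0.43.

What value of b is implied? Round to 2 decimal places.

2.27

P(theta) = 1 / (1 + exp(−a(theta − b)))
logit(0.43) = ln(0.43/0.57) = -0.2819
b = theta − logit/(a) = 1.8 − (-0.2819)/0.6000 = 2.2698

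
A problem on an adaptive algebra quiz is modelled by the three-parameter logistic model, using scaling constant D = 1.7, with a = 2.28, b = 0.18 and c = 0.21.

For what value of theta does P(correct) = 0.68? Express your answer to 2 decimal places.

P(theta) = c + (1 − c) · 1 / (1 + exp(−D·a(theta − b)))
Remove guessing floor: (0.68 − 0.21)/(1 − 0.21) = 0.5949
logit = ln(0.5949/0.4051) = 0.3844
theta = b + logit/(1.7·a) = 0.18 + 0.3844/3.8760 = 0.2792

0.28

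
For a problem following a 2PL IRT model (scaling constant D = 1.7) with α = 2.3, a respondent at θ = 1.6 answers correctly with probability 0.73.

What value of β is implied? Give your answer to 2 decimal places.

1.35

P(θ) = 1 / (1 + exp(−D·α(θ − β)))
logit(0.73) = ln(0.73/0.27) = 0.9946
β = θ − logit/(1.7·α) = 1.6 − 0.9946/3.9100 = 1.3456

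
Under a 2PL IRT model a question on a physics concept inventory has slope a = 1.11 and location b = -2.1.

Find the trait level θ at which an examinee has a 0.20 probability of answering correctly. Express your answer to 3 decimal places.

-3.349

P(θ) = 1 / (1 + exp(−a(θ − b)))
logit = ln(0.2000/0.8000) = -1.3863
θ = b + logit/(a) = -2.1 + (-1.3863)/1.1100 = -3.3489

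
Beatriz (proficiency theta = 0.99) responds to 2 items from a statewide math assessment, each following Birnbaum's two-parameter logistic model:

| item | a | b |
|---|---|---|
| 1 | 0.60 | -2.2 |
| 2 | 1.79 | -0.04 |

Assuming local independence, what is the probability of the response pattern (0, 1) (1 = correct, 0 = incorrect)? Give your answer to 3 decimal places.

P(theta) = 1 / (1 + exp(−a(theta − b)))
P_1 = 1/(1+e^{-1.9140}) = 0.8715
P_2 = 1/(1+e^{-1.8437}) = 0.8634
L = (1−P_1) × P_2 = 0.1285 × 0.8634 = 0.11097

0.111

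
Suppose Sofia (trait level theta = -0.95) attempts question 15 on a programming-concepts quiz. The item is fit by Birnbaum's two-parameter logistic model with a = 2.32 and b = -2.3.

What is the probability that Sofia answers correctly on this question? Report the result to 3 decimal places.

P(theta) = 1 / (1 + exp(−a(theta − b)))
Exponent: 2.32 × (-0.95 − (-2.3)) = 3.1320
1/(1 + e^{-3.1320}) = 0.9582

0.958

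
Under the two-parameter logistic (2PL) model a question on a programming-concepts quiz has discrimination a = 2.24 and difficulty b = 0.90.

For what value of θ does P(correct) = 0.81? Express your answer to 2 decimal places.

P(θ) = 1 / (1 + exp(−a(θ − b)))
logit = ln(0.8100/0.1900) = 1.4500
θ = b + logit/(a) = 0.90 + 1.4500/2.2400 = 1.5473

1.55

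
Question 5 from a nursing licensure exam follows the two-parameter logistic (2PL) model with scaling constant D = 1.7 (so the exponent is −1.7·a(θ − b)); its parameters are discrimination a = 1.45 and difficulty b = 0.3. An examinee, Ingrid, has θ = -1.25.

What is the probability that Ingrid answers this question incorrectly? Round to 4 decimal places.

0.9786

P(θ) = 1 / (1 + exp(−D·a(θ − b)))
Exponent: 1.7 × 1.45 × (-1.25 − 0.3) = -3.8207
1/(1 + e^{3.8207}) = 0.0214
P = 0.0214
P(incorrect) = 1 − 0.0214 = 0.9786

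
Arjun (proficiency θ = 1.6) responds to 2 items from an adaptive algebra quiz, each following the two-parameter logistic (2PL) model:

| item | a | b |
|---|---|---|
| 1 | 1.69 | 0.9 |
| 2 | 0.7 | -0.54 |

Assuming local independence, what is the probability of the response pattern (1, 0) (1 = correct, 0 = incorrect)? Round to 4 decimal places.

P(θ) = 1 / (1 + exp(−a(θ − b)))
P_1 = 1/(1+e^{-1.1830}) = 0.7655
P_2 = 1/(1+e^{-1.4980}) = 0.8173
L = P_1 × (1−P_2) = 0.7655 × 0.1827 = 0.13987

0.1399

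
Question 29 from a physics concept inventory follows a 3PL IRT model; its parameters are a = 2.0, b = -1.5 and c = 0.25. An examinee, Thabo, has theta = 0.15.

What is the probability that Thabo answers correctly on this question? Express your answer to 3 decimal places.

P(theta) = c + (1 − c) · 1 / (1 + exp(−a(theta − b)))
Exponent: 2.0 × (0.15 − (-1.5)) = 3.3000
1/(1 + e^{-3.3000}) = 0.9644
P = 0.25 + 0.75 × 0.9644 = 0.9733

0.973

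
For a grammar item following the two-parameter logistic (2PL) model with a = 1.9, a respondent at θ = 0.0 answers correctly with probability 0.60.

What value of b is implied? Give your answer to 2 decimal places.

-0.21

P(θ) = 1 / (1 + exp(−a(θ − b)))
logit(0.60) = ln(0.60/0.40) = 0.4055
b = θ − logit/(a) = 0.0 − 0.4055/1.9000 = -0.2134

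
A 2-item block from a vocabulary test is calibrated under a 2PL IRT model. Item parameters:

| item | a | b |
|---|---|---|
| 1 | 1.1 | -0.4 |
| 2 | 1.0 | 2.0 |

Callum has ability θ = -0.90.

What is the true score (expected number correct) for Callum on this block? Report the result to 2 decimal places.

0.42

P(θ) = 1 / (1 + exp(−a(θ − b)))
P_1 = 1/(1+e^{0.5500}) = 0.3659
P_2 = 1/(1+e^{2.9000}) = 0.0522
E[score] = 0.3659 + 0.0522 = 0.4180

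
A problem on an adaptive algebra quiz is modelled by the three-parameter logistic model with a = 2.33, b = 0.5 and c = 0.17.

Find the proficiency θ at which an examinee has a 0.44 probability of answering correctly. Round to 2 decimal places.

P(θ) = c + (1 − c) · 1 / (1 + exp(−a(θ − b)))
Remove guessing floor: (0.44 − 0.17)/(1 − 0.17) = 0.3253
logit = ln(0.3253/0.6747) = -0.7295
θ = b + logit/(a) = 0.5 + (-0.7295)/2.3300 = 0.1869

0.19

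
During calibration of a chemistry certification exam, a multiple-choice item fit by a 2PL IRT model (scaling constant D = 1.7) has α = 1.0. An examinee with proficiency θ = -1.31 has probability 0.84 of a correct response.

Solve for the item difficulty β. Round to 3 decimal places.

-2.285

P(θ) = 1 / (1 + exp(−D·α(θ − β)))
logit(0.84) = ln(0.84/0.16) = 1.6582
β = θ − logit/(1.7·α) = -1.31 − 1.6582/1.7000 = -2.2854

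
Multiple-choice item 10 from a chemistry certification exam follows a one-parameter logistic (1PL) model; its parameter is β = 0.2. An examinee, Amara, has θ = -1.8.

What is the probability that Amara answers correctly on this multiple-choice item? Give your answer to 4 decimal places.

0.1192

P(θ) = 1 / (1 + exp(−(θ − β)))
Exponent: (-1.8 − 0.2) = -2.0000
1/(1 + e^{2.0000}) = 0.1192
P = 0.1192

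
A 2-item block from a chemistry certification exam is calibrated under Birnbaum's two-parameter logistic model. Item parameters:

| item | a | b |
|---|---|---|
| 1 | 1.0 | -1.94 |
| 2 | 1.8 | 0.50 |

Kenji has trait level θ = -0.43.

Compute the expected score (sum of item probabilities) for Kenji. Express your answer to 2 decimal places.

P(θ) = 1 / (1 + exp(−a(θ − b)))
P_1 = 1/(1+e^{-1.5100}) = 0.8191
P_2 = 1/(1+e^{1.6740}) = 0.1579
E[score] = 0.8191 + 0.1579 = 0.9770

0.98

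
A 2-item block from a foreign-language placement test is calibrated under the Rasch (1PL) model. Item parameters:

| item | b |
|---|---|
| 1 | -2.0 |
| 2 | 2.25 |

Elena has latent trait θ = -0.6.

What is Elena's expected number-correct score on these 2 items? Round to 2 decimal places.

0.86

P(θ) = 1 / (1 + exp(−(θ − b)))
P_1 = 1/(1+e^{-1.4000}) = 0.8022
P_2 = 1/(1+e^{2.8500}) = 0.0547
E[score] = 0.8022 + 0.0547 = 0.8569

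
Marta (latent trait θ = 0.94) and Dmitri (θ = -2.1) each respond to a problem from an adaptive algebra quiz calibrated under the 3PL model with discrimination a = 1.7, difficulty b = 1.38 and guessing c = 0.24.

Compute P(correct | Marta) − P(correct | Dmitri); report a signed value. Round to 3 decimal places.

P(θ) = c + (1 − c) · 1 / (1 + exp(−a(θ − b)))
P(Marta) = 0.4842  [exponent -0.7480]
P(Dmitri) = 0.2420  [exponent -5.9160]
Difference = 0.4842 − 0.2420 = 0.2421

0.242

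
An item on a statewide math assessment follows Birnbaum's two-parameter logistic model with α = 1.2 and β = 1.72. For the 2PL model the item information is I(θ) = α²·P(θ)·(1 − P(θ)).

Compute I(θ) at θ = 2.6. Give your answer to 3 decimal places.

0.276

P = 1/(1+e^{-1.0560}) = 0.7419
P(1−P) = 0.7419 × 0.2581 = 0.1915
I = α² × P(1−P) = 1.2² × 0.1915 = 0.27572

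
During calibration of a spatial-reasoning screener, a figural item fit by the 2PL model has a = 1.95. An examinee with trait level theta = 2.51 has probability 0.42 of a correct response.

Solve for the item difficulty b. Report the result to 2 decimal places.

2.68

P(theta) = 1 / (1 + exp(−a(theta − b)))
logit(0.42) = ln(0.42/0.58) = -0.3228
b = theta − logit/(a) = 2.51 − (-0.3228)/1.9500 = 2.6755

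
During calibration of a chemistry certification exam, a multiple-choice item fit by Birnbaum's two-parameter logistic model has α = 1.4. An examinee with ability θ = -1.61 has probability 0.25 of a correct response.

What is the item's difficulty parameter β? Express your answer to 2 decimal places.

-0.83

P(θ) = 1 / (1 + exp(−α(θ − β)))
logit(0.25) = ln(0.25/0.75) = -1.0986
β = θ − logit/(α) = -1.61 − (-1.0986)/1.4000 = -0.8253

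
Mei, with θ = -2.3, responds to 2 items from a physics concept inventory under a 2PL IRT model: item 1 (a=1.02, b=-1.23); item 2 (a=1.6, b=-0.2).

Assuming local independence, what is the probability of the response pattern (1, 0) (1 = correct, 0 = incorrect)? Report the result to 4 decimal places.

P(θ) = 1 / (1 + exp(−a(θ − b)))
P_1 = 1/(1+e^{1.0914}) = 0.2514
P_2 = 1/(1+e^{3.3600}) = 0.0336
L = P_1 × (1−P_2) = 0.2514 × 0.9664 = 0.24292

0.2429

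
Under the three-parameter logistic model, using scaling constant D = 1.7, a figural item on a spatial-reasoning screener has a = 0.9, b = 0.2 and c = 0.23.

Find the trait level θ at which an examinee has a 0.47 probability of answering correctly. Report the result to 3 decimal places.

P(θ) = c + (1 − c) · 1 / (1 + exp(−D·a(θ − b)))
Remove guessing floor: (0.47 − 0.23)/(1 − 0.23) = 0.3117
logit = ln(0.3117/0.6883) = -0.7922
θ = b + logit/(1.7·a) = 0.2 + (-0.7922)/1.5300 = -0.3178

-0.318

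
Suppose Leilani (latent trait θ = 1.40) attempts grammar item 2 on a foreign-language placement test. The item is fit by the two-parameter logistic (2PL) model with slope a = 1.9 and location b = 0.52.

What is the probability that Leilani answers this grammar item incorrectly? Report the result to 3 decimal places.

P(θ) = 1 / (1 + exp(−a(θ − b)))
Exponent: 1.9 × (1.40 − 0.52) = 1.6720
1/(1 + e^{-1.6720}) = 0.8418
P(incorrect) = 1 − 0.8418 = 0.1582

0.158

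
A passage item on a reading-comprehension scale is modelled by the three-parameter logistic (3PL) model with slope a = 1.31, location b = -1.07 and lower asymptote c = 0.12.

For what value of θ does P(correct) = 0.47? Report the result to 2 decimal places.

-1.39

P(θ) = c + (1 − c) · 1 / (1 + exp(−a(θ − b)))
Remove guessing floor: (0.47 − 0.12)/(1 − 0.12) = 0.3977
logit = ln(0.3977/0.6023) = -0.4149
θ = b + logit/(a) = -1.07 + (-0.4149)/1.3100 = -1.3868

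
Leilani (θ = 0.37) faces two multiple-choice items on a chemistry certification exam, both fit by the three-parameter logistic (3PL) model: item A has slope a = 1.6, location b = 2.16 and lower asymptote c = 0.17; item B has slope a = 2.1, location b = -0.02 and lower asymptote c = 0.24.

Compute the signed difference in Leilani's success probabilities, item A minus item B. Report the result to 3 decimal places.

P(θ) = c + (1 − c) · 1 / (1 + exp(−a(θ − b)))
P_A = 0.2148
P_B = 0.7675
P_A − P_B = -0.5527

-0.553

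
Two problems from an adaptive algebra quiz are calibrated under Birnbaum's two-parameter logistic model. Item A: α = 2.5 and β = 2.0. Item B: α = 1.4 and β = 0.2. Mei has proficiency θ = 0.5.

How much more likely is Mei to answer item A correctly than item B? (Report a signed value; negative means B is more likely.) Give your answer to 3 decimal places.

-0.581

P(θ) = 1 / (1 + exp(−α(θ − β)))
P_A = 0.0230
P_B = 0.6035
P_A − P_B = -0.5805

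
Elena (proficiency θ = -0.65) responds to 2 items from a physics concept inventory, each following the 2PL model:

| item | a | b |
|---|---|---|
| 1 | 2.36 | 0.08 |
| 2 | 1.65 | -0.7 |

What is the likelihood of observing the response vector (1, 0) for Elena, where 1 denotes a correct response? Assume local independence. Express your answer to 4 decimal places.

0.0726

P(θ) = 1 / (1 + exp(−a(θ − b)))
P_1 = 1/(1+e^{1.7228}) = 0.1515
P_2 = 1/(1+e^{-0.0825}) = 0.5206
L = P_1 × (1−P_2) = 0.1515 × 0.4794 = 0.07263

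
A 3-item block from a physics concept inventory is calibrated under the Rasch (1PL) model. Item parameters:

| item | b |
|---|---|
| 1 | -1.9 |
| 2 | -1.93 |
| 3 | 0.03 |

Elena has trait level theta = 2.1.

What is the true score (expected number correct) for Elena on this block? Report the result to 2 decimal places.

P(theta) = 1 / (1 + exp(−(theta − b)))
P_1 = 1/(1+e^{-4.0000}) = 0.9820
P_2 = 1/(1+e^{-4.0300}) = 0.9825
P_3 = 1/(1+e^{-2.0700}) = 0.8880
E[score] = 0.9820 + 0.9825 + 0.8880 = 2.8525

2.85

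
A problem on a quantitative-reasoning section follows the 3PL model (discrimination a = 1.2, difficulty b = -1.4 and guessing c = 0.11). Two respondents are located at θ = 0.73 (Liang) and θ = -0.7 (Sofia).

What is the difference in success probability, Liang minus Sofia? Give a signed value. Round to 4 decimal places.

0.2043

P(θ) = c + (1 − c) · 1 / (1 + exp(−a(θ − b)))
P(Liang) = 0.9359  [exponent 2.5560]
P(Sofia) = 0.7316  [exponent 0.8400]
Difference = 0.9359 − 0.7316 = 0.2043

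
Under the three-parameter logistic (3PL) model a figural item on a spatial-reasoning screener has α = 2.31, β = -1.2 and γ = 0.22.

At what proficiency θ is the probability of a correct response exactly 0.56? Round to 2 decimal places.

P(θ) = γ + (1 − γ) · 1 / (1 + exp(−α(θ − β)))
Remove guessing floor: (0.56 − 0.22)/(1 − 0.22) = 0.4359
logit = ln(0.4359/0.5641) = -0.2578
θ = β + logit/(α) = -1.2 + (-0.2578)/2.3100 = -1.3116

-1.31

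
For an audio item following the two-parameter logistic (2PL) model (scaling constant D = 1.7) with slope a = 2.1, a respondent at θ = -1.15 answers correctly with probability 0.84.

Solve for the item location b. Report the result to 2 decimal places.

P(θ) = 1 / (1 + exp(−D·a(θ − b)))
logit(0.84) = ln(0.84/0.16) = 1.6582
b = θ − logit/(1.7·a) = -1.15 − 1.6582/3.5700 = -1.6145

-1.61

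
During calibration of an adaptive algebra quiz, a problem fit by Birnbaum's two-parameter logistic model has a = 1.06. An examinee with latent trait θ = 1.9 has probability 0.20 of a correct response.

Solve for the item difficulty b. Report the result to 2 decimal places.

3.21

P(θ) = 1 / (1 + exp(−a(θ − b)))
logit(0.20) = ln(0.20/0.80) = -1.3863
b = θ − logit/(a) = 1.9 − (-1.3863)/1.0600 = 3.2078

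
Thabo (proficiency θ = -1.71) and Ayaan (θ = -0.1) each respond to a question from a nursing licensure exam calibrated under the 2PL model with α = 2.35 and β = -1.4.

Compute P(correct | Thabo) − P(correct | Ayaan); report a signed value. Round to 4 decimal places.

P(θ) = 1 / (1 + exp(−α(θ − β)))
P(Thabo) = 0.3255  [exponent -0.7285]
P(Ayaan) = 0.9550  [exponent 3.0550]
Difference = 0.3255 − 0.9550 = -0.6295

-0.6295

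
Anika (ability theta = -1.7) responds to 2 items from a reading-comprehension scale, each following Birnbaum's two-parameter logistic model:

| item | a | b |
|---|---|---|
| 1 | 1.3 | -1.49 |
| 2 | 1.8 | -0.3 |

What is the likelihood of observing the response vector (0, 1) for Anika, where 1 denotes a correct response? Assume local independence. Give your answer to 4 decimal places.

0.0423

P(theta) = 1 / (1 + exp(−a(theta − b)))
P_1 = 1/(1+e^{0.2730}) = 0.4322
P_2 = 1/(1+e^{2.5200}) = 0.0745
L = (1−P_1) × P_2 = 0.5678 × 0.0745 = 0.04229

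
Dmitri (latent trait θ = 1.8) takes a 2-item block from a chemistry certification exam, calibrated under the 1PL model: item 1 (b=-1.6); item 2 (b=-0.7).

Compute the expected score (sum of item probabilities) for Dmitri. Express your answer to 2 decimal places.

P(θ) = 1 / (1 + exp(−(θ − b)))
P_1 = 1/(1+e^{-3.4000}) = 0.9677
P_2 = 1/(1+e^{-2.5000}) = 0.9241
E[score] = 0.9677 + 0.9241 = 1.8918

1.89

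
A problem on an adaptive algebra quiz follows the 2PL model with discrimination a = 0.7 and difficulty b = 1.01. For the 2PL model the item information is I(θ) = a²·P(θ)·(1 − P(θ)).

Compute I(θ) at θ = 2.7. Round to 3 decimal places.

0.088

P = 1/(1+e^{-1.1830}) = 0.7655
P(1−P) = 0.7655 × 0.2345 = 0.1795
I = a² × P(1−P) = 0.7² × 0.1795 = 0.08796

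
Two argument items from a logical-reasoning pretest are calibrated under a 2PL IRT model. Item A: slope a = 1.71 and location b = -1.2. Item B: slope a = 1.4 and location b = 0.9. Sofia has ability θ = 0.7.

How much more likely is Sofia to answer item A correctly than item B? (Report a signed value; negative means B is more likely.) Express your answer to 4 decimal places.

P(θ) = 1 / (1 + exp(−a(θ − b)))
P_A = 0.9626
P_B = 0.4305
P_A − P_B = 0.5322

0.5322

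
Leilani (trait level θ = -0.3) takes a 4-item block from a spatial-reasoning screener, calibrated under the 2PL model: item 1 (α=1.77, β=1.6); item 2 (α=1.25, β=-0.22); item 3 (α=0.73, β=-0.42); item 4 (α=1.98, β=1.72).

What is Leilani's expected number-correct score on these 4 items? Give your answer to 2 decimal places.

P(θ) = 1 / (1 + exp(−α(θ − β)))
P_1 = 1/(1+e^{3.3630}) = 0.0335
P_2 = 1/(1+e^{0.1000}) = 0.4750
P_3 = 1/(1+e^{-0.0876}) = 0.5219
P_4 = 1/(1+e^{3.9996}) = 0.0180
E[score] = 0.0335 + 0.4750 + 0.5219 + 0.0180 = 1.0484

1.05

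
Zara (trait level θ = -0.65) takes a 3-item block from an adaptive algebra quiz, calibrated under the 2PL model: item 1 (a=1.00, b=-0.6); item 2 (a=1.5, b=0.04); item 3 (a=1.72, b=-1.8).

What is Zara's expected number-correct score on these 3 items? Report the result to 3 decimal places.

1.628

P(θ) = 1 / (1 + exp(−a(θ − b)))
P_1 = 1/(1+e^{0.0500}) = 0.4875
P_2 = 1/(1+e^{1.0350}) = 0.2621
P_3 = 1/(1+e^{-1.9780}) = 0.8785
E[score] = 0.4875 + 0.2621 + 0.8785 = 1.6281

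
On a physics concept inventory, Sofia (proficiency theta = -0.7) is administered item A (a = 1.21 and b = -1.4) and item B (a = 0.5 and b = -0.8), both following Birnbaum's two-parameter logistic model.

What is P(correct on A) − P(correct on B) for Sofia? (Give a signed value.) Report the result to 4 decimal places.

P(theta) = 1 / (1 + exp(−a(theta − b)))
P_A = 0.6999
P_B = 0.5125
P_A − P_B = 0.1874

0.1874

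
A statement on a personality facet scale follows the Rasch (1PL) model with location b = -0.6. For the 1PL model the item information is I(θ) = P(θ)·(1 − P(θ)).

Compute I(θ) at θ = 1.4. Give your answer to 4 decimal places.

P = 1/(1+e^{-2.0000}) = 0.8808
P(1−P) = 0.8808 × 0.1192 = 0.1050
I = P(1−P) = 0.10499

0.1050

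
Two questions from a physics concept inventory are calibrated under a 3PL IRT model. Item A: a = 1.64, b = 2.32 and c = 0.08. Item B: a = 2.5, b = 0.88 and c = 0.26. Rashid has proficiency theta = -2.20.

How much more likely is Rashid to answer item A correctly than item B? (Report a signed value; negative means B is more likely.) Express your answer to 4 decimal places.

P(theta) = c + (1 − c) · 1 / (1 + exp(−a(theta − b)))
P_A = 0.0806
P_B = 0.2603
P_A − P_B = -0.1798

-0.1798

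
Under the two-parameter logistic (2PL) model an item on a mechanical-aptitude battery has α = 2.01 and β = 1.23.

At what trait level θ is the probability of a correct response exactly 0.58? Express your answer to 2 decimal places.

P(θ) = 1 / (1 + exp(−α(θ − β)))
logit = ln(0.5800/0.4200) = 0.3228
θ = β + logit/(α) = 1.23 + 0.3228/2.0100 = 1.3906

1.39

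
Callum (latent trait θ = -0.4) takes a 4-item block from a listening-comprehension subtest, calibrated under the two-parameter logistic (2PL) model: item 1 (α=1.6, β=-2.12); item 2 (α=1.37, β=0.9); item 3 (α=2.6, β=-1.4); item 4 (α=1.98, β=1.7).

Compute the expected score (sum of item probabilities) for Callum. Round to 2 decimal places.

2.03

P(θ) = 1 / (1 + exp(−α(θ − β)))
P_1 = 1/(1+e^{-2.7520}) = 0.9400
P_2 = 1/(1+e^{1.7810}) = 0.1442
P_3 = 1/(1+e^{-2.6000}) = 0.9309
P_4 = 1/(1+e^{4.1580}) = 0.0154
E[score] = 0.9400 + 0.1442 + 0.9309 + 0.0154 = 2.0305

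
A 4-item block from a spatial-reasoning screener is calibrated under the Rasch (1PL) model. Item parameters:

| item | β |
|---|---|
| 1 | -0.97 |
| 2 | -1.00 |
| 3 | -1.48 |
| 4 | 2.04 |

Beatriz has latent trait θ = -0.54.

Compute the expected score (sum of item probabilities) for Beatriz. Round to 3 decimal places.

P(θ) = 1 / (1 + exp(−(θ − β)))
P_1 = 1/(1+e^{-0.4300}) = 0.6059
P_2 = 1/(1+e^{-0.4600}) = 0.6130
P_3 = 1/(1+e^{-0.9400}) = 0.7191
P_4 = 1/(1+e^{2.5800}) = 0.0704
E[score] = 0.6059 + 0.6130 + 0.7191 + 0.0704 = 2.0084

2.008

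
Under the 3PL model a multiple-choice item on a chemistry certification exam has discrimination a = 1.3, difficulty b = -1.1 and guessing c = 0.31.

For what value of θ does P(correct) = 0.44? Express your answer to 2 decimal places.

-2.22

P(θ) = c + (1 − c) · 1 / (1 + exp(−a(θ − b)))
Remove guessing floor: (0.44 − 0.31)/(1 − 0.31) = 0.1884
logit = ln(0.1884/0.8116) = -1.4604
θ = b + logit/(a) = -1.1 + (-1.4604)/1.3000 = -2.2234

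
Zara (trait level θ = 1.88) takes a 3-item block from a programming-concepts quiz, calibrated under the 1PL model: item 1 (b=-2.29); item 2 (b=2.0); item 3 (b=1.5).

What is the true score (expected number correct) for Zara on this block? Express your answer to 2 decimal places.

2.05

P(θ) = 1 / (1 + exp(−(θ − b)))
P_1 = 1/(1+e^{-4.1700}) = 0.9848
P_2 = 1/(1+e^{0.1200}) = 0.4700
P_3 = 1/(1+e^{-0.3800}) = 0.5939
E[score] = 0.9848 + 0.4700 + 0.5939 = 2.0487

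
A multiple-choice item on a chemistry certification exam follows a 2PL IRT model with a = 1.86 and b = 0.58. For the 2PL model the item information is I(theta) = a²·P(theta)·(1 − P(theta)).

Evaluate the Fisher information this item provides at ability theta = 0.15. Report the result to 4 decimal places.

P = 1/(1+e^{0.7998}) = 0.3101
P(1−P) = 0.3101 × 0.6899 = 0.2139
I = a² × P(1−P) = 1.86² × 0.2139 = 0.74010

0.7401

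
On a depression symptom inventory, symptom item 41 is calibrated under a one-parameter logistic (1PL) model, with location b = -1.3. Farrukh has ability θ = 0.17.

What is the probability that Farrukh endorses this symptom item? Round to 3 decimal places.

0.813

P(θ) = 1 / (1 + exp(−(θ − b)))
Exponent: (0.17 − (-1.3)) = 1.4700
1/(1 + e^{-1.4700}) = 0.8131
P = 0.8131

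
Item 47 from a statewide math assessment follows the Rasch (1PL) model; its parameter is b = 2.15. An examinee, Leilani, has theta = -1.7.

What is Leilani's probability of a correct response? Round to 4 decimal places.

0.0208

P(theta) = 1 / (1 + exp(−(theta − b)))
Exponent: (-1.7 − 2.15) = -3.8500
1/(1 + e^{3.8500}) = 0.0208
P = 0.0208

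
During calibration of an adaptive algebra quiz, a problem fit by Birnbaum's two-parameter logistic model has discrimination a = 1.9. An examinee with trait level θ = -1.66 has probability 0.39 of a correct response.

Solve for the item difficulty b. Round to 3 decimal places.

P(θ) = 1 / (1 + exp(−a(θ − b)))
logit(0.39) = ln(0.39/0.61) = -0.4473
b = θ − logit/(a) = -1.66 − (-0.4473)/1.9000 = -1.4246

-1.425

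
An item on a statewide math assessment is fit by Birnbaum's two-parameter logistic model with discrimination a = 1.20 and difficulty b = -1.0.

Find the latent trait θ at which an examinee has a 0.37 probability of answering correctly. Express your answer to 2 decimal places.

-1.44

P(θ) = 1 / (1 + exp(−a(θ − b)))
logit = ln(0.3700/0.6300) = -0.5322
θ = b + logit/(a) = -1.0 + (-0.5322)/1.2000 = -1.4435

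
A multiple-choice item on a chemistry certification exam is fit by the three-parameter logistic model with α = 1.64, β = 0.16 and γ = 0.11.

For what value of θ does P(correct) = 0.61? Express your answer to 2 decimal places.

P(θ) = γ + (1 − γ) · 1 / (1 + exp(−α(θ − β)))
Remove guessing floor: (0.61 − 0.11)/(1 − 0.11) = 0.5618
logit = ln(0.5618/0.4382) = 0.2485
θ = β + logit/(α) = 0.16 + 0.2485/1.6400 = 0.3115

0.31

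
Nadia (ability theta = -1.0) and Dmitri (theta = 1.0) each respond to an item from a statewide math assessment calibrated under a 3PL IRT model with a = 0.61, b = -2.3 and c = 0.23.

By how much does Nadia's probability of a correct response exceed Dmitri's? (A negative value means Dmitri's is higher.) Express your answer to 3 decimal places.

-0.149

P(theta) = c + (1 − c) · 1 / (1 + exp(−a(theta − b)))
P(Nadia) = 0.7601  [exponent 0.7930]
P(Dmitri) = 0.9093  [exponent 2.0130]
Difference = 0.7601 − 0.9093 = -0.1491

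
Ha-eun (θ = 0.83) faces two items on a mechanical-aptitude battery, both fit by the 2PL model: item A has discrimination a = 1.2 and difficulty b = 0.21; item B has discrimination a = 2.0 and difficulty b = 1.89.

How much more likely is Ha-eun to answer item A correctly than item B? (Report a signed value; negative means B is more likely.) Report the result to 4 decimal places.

0.5707

P(θ) = 1 / (1 + exp(−a(θ − b)))
P_A = 0.6779
P_B = 0.1072
P_A − P_B = 0.5707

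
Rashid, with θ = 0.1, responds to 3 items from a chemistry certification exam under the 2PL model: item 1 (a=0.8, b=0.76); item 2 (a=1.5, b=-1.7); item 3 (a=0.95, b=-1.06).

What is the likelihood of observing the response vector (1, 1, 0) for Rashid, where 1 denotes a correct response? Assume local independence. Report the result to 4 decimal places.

0.0867

P(θ) = 1 / (1 + exp(−a(θ − b)))
P_1 = 1/(1+e^{0.5280}) = 0.3710
P_2 = 1/(1+e^{-2.7000}) = 0.9370
P_3 = 1/(1+e^{-1.1020}) = 0.7506
L = P_1 × P_2 × (1−P_3) = 0.3710 × 0.9370 × 0.2494 = 0.08668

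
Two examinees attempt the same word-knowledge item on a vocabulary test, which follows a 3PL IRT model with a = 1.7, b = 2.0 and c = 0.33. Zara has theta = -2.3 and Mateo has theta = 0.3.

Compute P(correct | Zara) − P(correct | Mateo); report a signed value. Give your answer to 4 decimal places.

P(theta) = c + (1 − c) · 1 / (1 + exp(−a(theta − b)))
P(Zara) = 0.3304  [exponent -7.3100]
P(Mateo) = 0.3653  [exponent -2.8900]
Difference = 0.3304 − 0.3653 = -0.0348

-0.0348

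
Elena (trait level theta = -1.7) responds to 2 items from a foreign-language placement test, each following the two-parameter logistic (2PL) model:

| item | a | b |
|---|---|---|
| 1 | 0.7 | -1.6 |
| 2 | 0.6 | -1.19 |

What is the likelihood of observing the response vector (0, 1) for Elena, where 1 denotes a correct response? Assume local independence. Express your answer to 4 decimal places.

P(theta) = 1 / (1 + exp(−a(theta − b)))
P_1 = 1/(1+e^{0.0700}) = 0.4825
P_2 = 1/(1+e^{0.3060}) = 0.4241
L = (1−P_1) × P_2 = 0.5175 × 0.4241 = 0.21946

0.2195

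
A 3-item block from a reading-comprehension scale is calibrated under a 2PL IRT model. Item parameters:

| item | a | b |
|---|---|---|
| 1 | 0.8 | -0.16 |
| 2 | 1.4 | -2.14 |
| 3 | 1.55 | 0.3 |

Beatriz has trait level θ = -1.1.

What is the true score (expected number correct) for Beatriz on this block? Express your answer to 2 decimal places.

P(θ) = 1 / (1 + exp(−a(θ − b)))
P_1 = 1/(1+e^{0.7520}) = 0.3204
P_2 = 1/(1+e^{-1.4560}) = 0.8109
P_3 = 1/(1+e^{2.1700}) = 0.1025
E[score] = 0.3204 + 0.8109 + 0.1025 = 1.2338

1.23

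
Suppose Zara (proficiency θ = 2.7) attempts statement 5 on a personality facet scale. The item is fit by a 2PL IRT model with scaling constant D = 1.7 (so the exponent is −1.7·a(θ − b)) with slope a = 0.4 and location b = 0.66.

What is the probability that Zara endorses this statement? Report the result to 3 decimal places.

P(θ) = 1 / (1 + exp(−D·a(θ − b)))
Exponent: 1.7 × 0.4 × (2.7 − 0.66) = 1.3872
1/(1 + e^{-1.3872}) = 0.8001
P = 0.8001

0.800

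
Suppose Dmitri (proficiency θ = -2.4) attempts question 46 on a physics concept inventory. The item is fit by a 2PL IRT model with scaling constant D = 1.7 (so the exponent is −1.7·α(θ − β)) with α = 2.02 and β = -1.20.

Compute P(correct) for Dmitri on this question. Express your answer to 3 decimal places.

P(θ) = 1 / (1 + exp(−D·α(θ − β)))
Exponent: 1.7 × 2.02 × (-2.4 − (-1.20)) = -4.1208
1/(1 + e^{4.1208}) = 0.0160
P = 0.0160

0.016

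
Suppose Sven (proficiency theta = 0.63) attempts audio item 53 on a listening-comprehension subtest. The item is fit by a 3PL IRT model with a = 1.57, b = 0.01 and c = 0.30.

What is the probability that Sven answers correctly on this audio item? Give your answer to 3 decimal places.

P(theta) = c + (1 − c) · 1 / (1 + exp(−a(theta − b)))
Exponent: 1.57 × (0.63 − 0.01) = 0.9734
1/(1 + e^{-0.9734}) = 0.7258
P = 0.30 + 0.70 × 0.7258 = 0.8081

0.808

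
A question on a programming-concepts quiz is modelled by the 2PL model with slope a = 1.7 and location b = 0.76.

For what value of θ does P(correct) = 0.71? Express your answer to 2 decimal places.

1.29

P(θ) = 1 / (1 + exp(−a(θ − b)))
logit = ln(0.7100/0.2900) = 0.8954
θ = b + logit/(a) = 0.76 + 0.8954/1.7000 = 1.2867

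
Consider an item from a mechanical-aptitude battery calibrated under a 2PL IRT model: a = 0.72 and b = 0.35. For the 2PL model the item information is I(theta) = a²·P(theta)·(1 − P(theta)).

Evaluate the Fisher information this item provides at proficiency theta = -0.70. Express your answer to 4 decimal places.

0.1127

P = 1/(1+e^{0.7560}) = 0.3195
P(1−P) = 0.3195 × 0.6805 = 0.2174
I = a² × P(1−P) = 0.72² × 0.2174 = 0.11271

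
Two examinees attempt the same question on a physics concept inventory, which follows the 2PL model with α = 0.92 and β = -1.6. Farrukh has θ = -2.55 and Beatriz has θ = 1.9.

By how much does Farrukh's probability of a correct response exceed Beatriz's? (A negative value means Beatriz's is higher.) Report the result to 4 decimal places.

P(θ) = 1 / (1 + exp(−α(θ − β)))
P(Farrukh) = 0.2944  [exponent -0.8740]
P(Beatriz) = 0.9616  [exponent 3.2200]
Difference = 0.2944 − 0.9616 = -0.6672

-0.6672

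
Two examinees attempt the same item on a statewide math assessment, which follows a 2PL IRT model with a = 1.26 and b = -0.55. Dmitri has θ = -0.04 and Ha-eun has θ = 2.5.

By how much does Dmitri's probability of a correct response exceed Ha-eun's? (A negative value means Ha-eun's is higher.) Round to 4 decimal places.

-0.3237

P(θ) = 1 / (1 + exp(−a(θ − b)))
P(Dmitri) = 0.6553  [exponent 0.6426]
P(Ha-eun) = 0.9790  [exponent 3.8430]
Difference = 0.6553 − 0.9790 = -0.3237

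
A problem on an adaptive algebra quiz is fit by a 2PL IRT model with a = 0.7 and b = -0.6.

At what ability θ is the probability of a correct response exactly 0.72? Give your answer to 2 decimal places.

0.75

P(θ) = 1 / (1 + exp(−a(θ − b)))
logit = ln(0.7200/0.2800) = 0.9445
θ = b + logit/(a) = -0.6 + 0.9445/0.7000 = 0.7492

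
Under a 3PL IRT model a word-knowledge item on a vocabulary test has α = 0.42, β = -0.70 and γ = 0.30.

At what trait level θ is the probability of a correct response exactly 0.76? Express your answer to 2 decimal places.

P(θ) = γ + (1 − γ) · 1 / (1 + exp(−α(θ − β)))
Remove guessing floor: (0.76 − 0.30)/(1 − 0.30) = 0.6571
logit = ln(0.6571/0.3429) = 0.6506
θ = β + logit/(α) = -0.70 + 0.6506/0.4200 = 0.8490

0.85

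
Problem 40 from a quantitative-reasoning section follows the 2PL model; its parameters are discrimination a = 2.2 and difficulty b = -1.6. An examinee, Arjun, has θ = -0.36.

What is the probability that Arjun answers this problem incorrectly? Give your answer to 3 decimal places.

0.061

P(θ) = 1 / (1 + exp(−a(θ − b)))
Exponent: 2.2 × (-0.36 − (-1.6)) = 2.7280
1/(1 + e^{-2.7280}) = 0.9387
P(incorrect) = 1 − 0.9387 = 0.0613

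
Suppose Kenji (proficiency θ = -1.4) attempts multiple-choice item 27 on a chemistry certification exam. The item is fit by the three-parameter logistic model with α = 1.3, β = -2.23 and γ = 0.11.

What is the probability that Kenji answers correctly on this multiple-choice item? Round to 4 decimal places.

0.7742

P(θ) = γ + (1 − γ) · 1 / (1 + exp(−α(θ − β)))
Exponent: 1.3 × (-1.4 − (-2.23)) = 1.0790
1/(1 + e^{-1.0790}) = 0.7463
P = 0.11 + 0.89 × 0.7463 = 0.7742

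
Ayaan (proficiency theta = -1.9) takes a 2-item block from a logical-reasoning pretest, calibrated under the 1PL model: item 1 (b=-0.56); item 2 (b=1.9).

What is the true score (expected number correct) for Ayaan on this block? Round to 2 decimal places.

P(theta) = 1 / (1 + exp(−(theta − b)))
P_1 = 1/(1+e^{1.3400}) = 0.2075
P_2 = 1/(1+e^{3.8000}) = 0.0219
E[score] = 0.2075 + 0.0219 = 0.2294

0.23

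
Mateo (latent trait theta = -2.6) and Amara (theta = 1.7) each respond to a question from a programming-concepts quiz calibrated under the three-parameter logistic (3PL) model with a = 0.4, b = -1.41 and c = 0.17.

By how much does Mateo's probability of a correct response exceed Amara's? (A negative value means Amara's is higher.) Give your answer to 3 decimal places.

P(theta) = c + (1 − c) · 1 / (1 + exp(−a(theta − b)))
P(Mateo) = 0.4881  [exponent -0.4760]
P(Amara) = 0.8143  [exponent 1.2440]
Difference = 0.4881 − 0.8143 = -0.3262

-0.326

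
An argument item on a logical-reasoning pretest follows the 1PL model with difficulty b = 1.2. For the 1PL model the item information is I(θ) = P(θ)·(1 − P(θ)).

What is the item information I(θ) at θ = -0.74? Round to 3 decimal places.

0.110

P = 1/(1+e^{1.9400}) = 0.1256
P(1−P) = 0.1256 × 0.8744 = 0.1099
I = P(1−P) = 0.10986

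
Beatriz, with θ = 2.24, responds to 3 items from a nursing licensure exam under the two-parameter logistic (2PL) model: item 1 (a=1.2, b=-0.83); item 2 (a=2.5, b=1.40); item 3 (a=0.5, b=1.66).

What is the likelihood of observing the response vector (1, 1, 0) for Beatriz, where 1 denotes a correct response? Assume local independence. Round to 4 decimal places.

0.3720

P(θ) = 1 / (1 + exp(−a(θ − b)))
P_1 = 1/(1+e^{-3.6840}) = 0.9755
P_2 = 1/(1+e^{-2.1000}) = 0.8909
P_3 = 1/(1+e^{-0.2900}) = 0.5720
L = P_1 × P_2 × (1−P_3) = 0.9755 × 0.8909 × 0.4280 = 0.37197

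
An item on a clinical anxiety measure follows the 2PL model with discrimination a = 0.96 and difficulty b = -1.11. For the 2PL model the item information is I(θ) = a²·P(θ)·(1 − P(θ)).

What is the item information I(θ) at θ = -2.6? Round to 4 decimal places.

0.1436

P = 1/(1+e^{1.4304}) = 0.1930
P(1−P) = 0.1930 × 0.8070 = 0.1558
I = a² × P(1−P) = 0.96² × 0.1558 = 0.14356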